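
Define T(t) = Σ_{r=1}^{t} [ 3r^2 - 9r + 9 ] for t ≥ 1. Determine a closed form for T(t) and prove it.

T(t) = t(t^2 - 3t + 5)

We claim T(t) = t(t^2 - 3t + 5) for all t ≥ 1.
Base step (t = 1): T(1) = 3, and the closed form gives 3. They agree.
Inductive step: suppose the statement holds for some r ≥ 1, so T(r) = r(r^2 - 3r + 5).
Then T(r+1) = T(r) + (3r^2 - 3r + 3) = (r(r^2 - 3r + 5)) + (3r^2 - 3r + 3).
Simplifying, T(r+1) = (r + 1)(r^2 - r + 3) = (r+1)((r+1)^2 - 3(r+1) + 5),
which is the closed form with t = r+1.
Hence, by induction on t, the claim holds for every t ≥ 1.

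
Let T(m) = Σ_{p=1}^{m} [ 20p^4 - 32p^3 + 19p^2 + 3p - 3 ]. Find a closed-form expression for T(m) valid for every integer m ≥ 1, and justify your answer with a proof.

We claim T(m) = m(4m^4 + 2m^3 - 3m^2 + 3m + 1) for all m ≥ 1.
When m = 1: T(1) = 7, and the closed form gives 7. They agree.
Inductive step: suppose the statement holds for some p ≥ 1, so T(p) = p(4p^4 + 2p^3 - 3p^2 + 3p + 1).
Then T(p+1) = T(p) + (20p^4 + 48p^3 + 43p^2 + 25p + 7) = (p(4p^4 + 2p^3 - 3p^2 + 3p + 1)) + (20p^4 + 48p^3 + 43p^2 + 25p + 7).
Simplifying, T(p+1) = (p + 1)(4p^4 + 18p^3 + 27p^2 + 19p + 7) = (p+1)(4(p+1)^4 + 2(p+1)^3 - 3(p+1)^2 + 3(p+1) + 1),
which is the closed form with m = p+1.
Hence, by induction on m, the claim holds for every m ≥ 1.

T(m) = m(4m^4 + 2m^3 - 3m^2 + 3m + 1)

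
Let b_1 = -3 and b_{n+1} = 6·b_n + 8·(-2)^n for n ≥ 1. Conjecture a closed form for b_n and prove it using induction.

Computing the first terms: b_1 = -3, b_2 = -34, b_3 = -172. This suggests b_n = -(-2)^n - 5·6^(n - 1).
When n = 1: the formula gives -3 = -3 = b_1.
For the inductive step, assume it holds for an arbitrary k ≥ 1, so b_k = -(-2)^k - 5·6^(k - 1).
Then b_{k+1} = 6·b_k + 8·(-2)^k = 6·(-(-2)^k - 5·6^(k - 1)) + 8·(-2)^k = -(-2)^(k + 1) - 5·6^k = -(-2)^(k+1) - 5·6^((k+1) - 1),
which is the claimed formula at n = k+1.
By induction, the statement is established for all n ≥ 1.

b_n = -(-2)^n - 5·6^(n - 1)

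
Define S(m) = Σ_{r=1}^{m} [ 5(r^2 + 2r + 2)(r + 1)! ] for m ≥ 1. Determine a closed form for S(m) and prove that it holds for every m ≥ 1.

We claim S(m) = (5m + 5)(m + 2)! - 10 for all m ≥ 1.
When m = 1: S(1) = 50, and the closed form gives 50. They agree.
Suppose the result is true for m = r, so S(r) = (5r + 5)(r + 2)! - 10.
Then S(r+1) = S(r) + (5(r^2 + 4r + 5)(r + 2)!) = ((5r + 5)(r + 2)! - 10) + (5(r^2 + 4r + 5)(r + 2)!).
Simplifying, S(r+1) = (5(r+1) + 5)((r+1) + 2)! - 10,
which is the closed form with m = r+1.
By induction, the statement is established for all m ≥ 1.

S(m) = (5m + 5)(m + 2)! - 10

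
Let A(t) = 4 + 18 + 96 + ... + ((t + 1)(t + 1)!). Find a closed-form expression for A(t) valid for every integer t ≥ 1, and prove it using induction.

We claim A(t) = (t + 2)! - 2 for all t ≥ 1.
Base step (t = 1): A(1) = 4, and the closed form gives 4. They agree.
Inductive step: assume the claim holds for t = r, so A(r) = (r + 2)! - 2.
Then A(r+1) = A(r) + ((r + 2)(r + 2)!) = ((r + 2)! - 2) + ((r + 2)(r + 2)!).
Simplifying, A(r+1) = ((r+1) + 2)! - 2,
which is the closed form with t = r+1.
By the principle of mathematical induction, the result holds for all t ≥ 1.

A(t) = (t + 2)! - 2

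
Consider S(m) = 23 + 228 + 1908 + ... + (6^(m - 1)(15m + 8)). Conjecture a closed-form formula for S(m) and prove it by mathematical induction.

S(m) = 6^m(3m + 1) - 1

We claim S(m) = 6^m(3m + 1) - 1 for all m ≥ 1.
Base case (m = 1): S(1) = 23, and the closed form gives 23. They agree.
Inductive step: suppose the statement holds for some r ≥ 1, so S(r) = 6^r(3r + 1) - 1.
Then S(r+1) = S(r) + (6^r(15r + 23)) = (6^r(3r + 1) - 1) + (6^r(15r + 23)).
Simplifying, S(r+1) = 18·6^r·r + 24·6^r - 1 = 6^(r+1)(3(r+1) + 1) - 1,
which is the closed form with m = r+1.
This completes the induction.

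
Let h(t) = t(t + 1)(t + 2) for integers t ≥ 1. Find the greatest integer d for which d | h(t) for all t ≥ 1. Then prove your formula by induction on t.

d = 6

Computing the first values: h(1) = 6 and h(2) = 24; gcd(6, 24) = 6, so d ≤ 6.
We prove 6 | t(t + 1)(t + 2) for all t ≥ 1 by induction on t.
Base step (t = 1): h(1) = 6 = 6·(1), so 6 | h(1).
Inductive step: suppose the statement holds for some k ≥ 1, i.e. 6 | h(k). Then
h(k+1) − h(k) = (k+1)·(k+2)·(k+3) − k·(k+1)·(k+2) = (k+1)·(k+2)·[(k+3) − k] = 3·(k+1)·(k+2). The product of 2 consecutive integers is divisible by (2)! = 2, so h(k+1) − h(k) is divisible by 3·2 = 6. By the inductive hypothesis 6 | h(k), hence 6 | h(k+1).
This completes the induction.
Therefore the largest such d is 6.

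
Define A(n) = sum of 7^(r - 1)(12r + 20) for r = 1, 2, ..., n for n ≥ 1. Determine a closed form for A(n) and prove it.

We claim A(n) = 7^n(2n + 3) - 3 for all n ≥ 1.
For the base case n = 1: A(1) = 32, and the closed form gives 32. They agree.
Inductive step: assume the claim holds for n = r, so A(r) = 7^r(2r + 3) - 3.
Then A(r+1) = A(r) + (7^r(12r + 32)) = (7^r(2r + 3) - 3) + (7^r(12r + 32)).
Simplifying, A(r+1) = 14·7^r·r + 35·7^r - 3 = 7^(r+1)(2(r+1) + 3) - 3,
which is the closed form with n = r+1.
By induction, the statement is established for all n ≥ 1.

A(n) = 7^n(2n + 3) - 3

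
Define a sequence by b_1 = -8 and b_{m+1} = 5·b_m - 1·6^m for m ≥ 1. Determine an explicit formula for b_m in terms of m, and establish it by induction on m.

b_m = -2·5^(m - 1) - 6^m

Computing the first terms: b_1 = -8, b_2 = -46, b_3 = -266. This suggests b_m = -2·5^(m - 1) - 6^m.
When m = 1: the formula gives -8 = -8 = b_1.
Inductive step: assume the claim holds for m = p, so b_p = -2·5^(p - 1) - 6^p.
Then b_{p+1} = 5·b_p - 1·6^p = 5·(-2·5^(p - 1) - 6^p) - 1·6^p = -2·5^p - 6^(p + 1) = -2·5^((p+1) - 1) - 6^(p+1),
which is the claimed formula at m = p+1.
This completes the induction.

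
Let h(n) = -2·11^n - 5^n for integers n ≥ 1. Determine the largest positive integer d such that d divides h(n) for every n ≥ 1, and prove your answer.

d = 3

Computing the first values: h(1) = -27 and h(2) = -267; gcd(-27, -267) = 3, so d ≤ 3.
We prove 3 | -2·11^n - 5^n for all n ≥ 1 by induction on n.
When n = 1: h(1) = -27 = 3·(-9), so 3 | h(1).
For the inductive step, assume it holds for an arbitrary r ≥ 1, i.e. 3 | h(r). Then
h(r+1) − 11·h(r) = (-2·11^(r+1) - 5^(r+1)) − 11·(-2·11^r - 5^r) = (-1)·5^r·(5 − 11) = (6)·5^r. Since 3 | h(r) by the inductive hypothesis, 3 | 11·h(r); and 3 | 6 since 6 = 3·2. Therefore 3 | h(r+1).
This completes the induction.
Therefore the largest such d is 3.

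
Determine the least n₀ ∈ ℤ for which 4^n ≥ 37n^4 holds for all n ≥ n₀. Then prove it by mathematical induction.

At n = 8: 65536 < 151552, so the inequality fails and n₀ ≥ 9. We prove 4^n ≥ 37n^4 for all n ≥ 9.
When n = 9: 4^n = 262144 and 37n^4 = 242757, so 262144 ≥ 242757.
Inductive step: assume the claim holds for n = m, so 4^m ≥ 37m^4.
Then 4^(m + 1) = 4·(4^m) ≥ 4·(37m^4).
Also, for m ≥ 9 we have 4·(37m^4) ≥ 37(m+1)^4, since 4 ≥ (1 + 1/m)^4 for all m ≥ 9.
Combining, 4^(m + 1) ≥ 37(m+1)^4.
Hence, by induction on n, the claim holds for every n ≥ 9.
Hence the smallest such n₀ is 9.

n₀ = 9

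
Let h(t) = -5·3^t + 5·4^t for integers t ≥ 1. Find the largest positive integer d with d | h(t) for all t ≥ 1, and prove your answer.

d = 5

Computing the first values: h(1) = 5 and h(2) = 35; gcd(5, 35) = 5, so d ≤ 5.
We prove 5 | -5·3^t + 5·4^t for all t ≥ 1 by induction on t.
For the base case t = 1: h(1) = 5 = 5·(1), so 5 | h(1).
Inductive step: assume the claim holds for t = m, i.e. 5 | h(m). Then
h(m+1) − 4·h(m) = (-5·3^(m+1) + 5·4^(m+1)) − 4·(-5·3^m + 5·4^m) = (-5)·3^m·(3 − 4) = (5)·3^m. Since 5 | h(m) by the inductive hypothesis, 5 | 4·h(m); and 5 | 5 since 5 = 5·1. Therefore 5 | h(m+1).
By induction, the statement is established for all t ≥ 1.
Therefore the largest such d is 5.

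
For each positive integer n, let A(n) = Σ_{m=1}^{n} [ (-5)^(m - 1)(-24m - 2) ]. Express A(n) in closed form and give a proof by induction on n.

We claim A(n) = (-5)^n(4n + 1) - 1 for all n ≥ 1.
Base case (n = 1): A(1) = -26, and the closed form gives -26. They agree.
Inductive step: suppose the statement holds for some m ≥ 1, so A(m) = (-5)^m(4m + 1) - 1.
Then A(m+1) = A(m) + ((-5)^m(-24m - 26)) = ((-5)^m(4m + 1) - 1) + ((-5)^m(-24m - 26)).
Simplifying, A(m+1) = -20(-5)^m·m - 25(-5)^m - 1 = (-5)^(m+1)(4(m+1) + 1) - 1,
which is the closed form with n = m+1.
By the principle of mathematical induction, the result holds for all n ≥ 1.

A(n) = (-5)^n(4n + 1) - 1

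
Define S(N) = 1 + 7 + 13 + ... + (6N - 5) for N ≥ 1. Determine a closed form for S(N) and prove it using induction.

We claim S(N) = N(3N - 2) for all N ≥ 1.
For the base case N = 1: S(1) = 1, and the closed form gives 1. They agree.
Inductive step: assume the claim holds for N = m, so S(m) = m(3m - 2).
Then S(m+1) = S(m) + (6m + 1) = (m(3m - 2)) + (6m + 1).
Simplifying, S(m+1) = (m + 1)(3m + 1) = (m+1)(3(m+1) - 2),
which is the closed form with N = m+1.
This completes the induction.

S(N) = N(3N - 2)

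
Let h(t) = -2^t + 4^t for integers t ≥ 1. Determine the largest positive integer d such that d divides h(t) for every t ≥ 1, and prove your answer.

Computing the first values: h(1) = 2 and h(2) = 12; gcd(2, 12) = 2, so d ≤ 2.
We prove 2 | -2^t + 4^t for all t ≥ 1 by induction on t.
When t = 1: h(1) = 2 = 2·(1), so 2 | h(1).
For the inductive step, assume it holds for an arbitrary j ≥ 1, i.e. 2 | h(j). Then
4^{j+1} − 2^{j+1} = 4·4^j − 2·2^j = 4·(4^j − 2^j) + (2)·2^j. The first term is divisible by 2 by the inductive hypothesis, and the second term (2)·2^j is divisible by 2 since 2 | 2. Hence 2 | h(j+1).
This completes the induction.
Therefore the largest such d is 2.

d = 2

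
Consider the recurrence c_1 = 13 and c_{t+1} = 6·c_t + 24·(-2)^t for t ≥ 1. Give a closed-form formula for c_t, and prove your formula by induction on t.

Computing the first terms: c_1 = 13, c_2 = 30, c_3 = 276. This suggests c_t = -3(-2)^t + 7·6^(t - 1).
Base step (t = 1): the formula gives 13 = 13 = c_1.
Inductive step: assume the claim holds for t = k, so c_k = -3(-2)^k + 7·6^(k - 1).
Then c_{k+1} = 6·c_k + 24·(-2)^k = 6·(-3(-2)^k + 7·6^(k - 1)) + 24·(-2)^k = -3(-2)^(k + 1) + 7·6^k = -3(-2)^(k+1) + 7·6^((k+1) - 1),
which is the claimed formula at t = k+1.
By induction, the statement is established for all t ≥ 1.

c_t = -3(-2)^t + 7·6^(t - 1)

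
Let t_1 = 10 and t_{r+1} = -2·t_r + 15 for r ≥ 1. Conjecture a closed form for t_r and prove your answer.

Computing the first terms: t_1 = 10, t_2 = -5, t_3 = 25. This suggests t_r = 5(-2)^(r - 1) + 5.
Base case (r = 1): the formula gives 10 = 10 = t_1.
For the inductive step, assume it holds for an arbitrary m ≥ 1, so t_m = 5(-2)^(m - 1) + 5.
Then t_{m+1} = -2·t_m + 15 = -2·(5(-2)^(m - 1) + 5) + 15 = 5(-2)^m + 5 = 5(-2)^((m+1) - 1) + 5,
which is the claimed formula at r = m+1.
This completes the induction.

t_r = 5(-2)^(r - 1) + 5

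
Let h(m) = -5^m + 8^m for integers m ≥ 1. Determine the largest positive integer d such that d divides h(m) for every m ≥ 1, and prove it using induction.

d = 3

Computing the first values: h(1) = 3 and h(2) = 39; gcd(3, 39) = 3, so d ≤ 3.
We prove 3 | -5^m + 8^m for all m ≥ 1 by induction on m.
Base case (m = 1): h(1) = 3 = 3·(1), so 3 | h(1).
Inductive step: assume the claim holds for m = i, i.e. 3 | h(i). Then
8^{i+1} − 5^{i+1} = 8·8^i − 5·5^i = 8·(8^i − 5^i) + (3)·5^i. The first term is divisible by 3 by the inductive hypothesis, and the second term (3)·5^i is divisible by 3 since 3 | 3. Hence 3 | h(i+1).
This completes the induction.
Therefore the largest such d is 3.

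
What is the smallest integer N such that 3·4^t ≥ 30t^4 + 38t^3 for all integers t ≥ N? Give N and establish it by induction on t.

At t = 7: 49152 < 85064, so the inequality fails and N ≥ 8. We prove 3·4^t ≥ 30t^4 + 38t^3 for all t ≥ 8.
When t = 8: 3·4^t = 196608 and 30t^4 + 38t^3 = 142336, so 196608 ≥ 142336.
Inductive step: assume the claim holds for t = j, so 3·4^j ≥ 30j^4 + 38j^3.
Then 3·4^(j + 1) = 4·(3·4^j) ≥ 4·(30j^4 + 38j^3).
Also, for j ≥ 8 we have 4·(30j^4 + 38j^3) ≥ 30(j+1)^4 + 38(j+1)^3, since 4·(30j^4 + 38j^3) − (30(j+1)^4 + 38(j+1)^3) = 90j^4 - 6j^3 - 294j^2 - 234j - 68, which is nonnegative for all j ≥ 8.
Combining, 3·4^(j + 1) ≥ 30(j+1)^4 + 38(j+1)^3.
Hence, by induction on t, the claim holds for every t ≥ 8.
Hence the smallest such N is 8.

N = 8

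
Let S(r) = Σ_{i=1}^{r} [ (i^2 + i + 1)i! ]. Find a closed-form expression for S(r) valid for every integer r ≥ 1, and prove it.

We claim S(r) = (r + 1)(r + 1)! - 1 for all r ≥ 1.
Base step (r = 1): S(1) = 3, and the closed form gives 3. They agree.
Suppose the result is true for r = i, so S(i) = (i + 1)(i + 1)! - 1.
Then S(i+1) = S(i) + ((i^2 + 3i + 3)(i + 1)!) = ((i + 1)(i + 1)! - 1) + ((i^2 + 3i + 3)(i + 1)!).
Simplifying, S(i+1) = ((i+1) + 1)((i+1) + 1)! - 1,
which is the closed form with r = i+1.
Hence, by induction on r, the claim holds for every r ≥ 1.

S(r) = (r + 1)(r + 1)! - 1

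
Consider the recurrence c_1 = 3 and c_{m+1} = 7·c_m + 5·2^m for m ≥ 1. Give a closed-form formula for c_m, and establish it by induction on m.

c_m = -2^m + 5·7^(m - 1)

Computing the first terms: c_1 = 3, c_2 = 31, c_3 = 237. This suggests c_m = -2^m + 5·7^(m - 1).
Base step (m = 1): the formula gives 3 = 3 = c_1.
Inductive step: assume the claim holds for m = i, so c_i = -2^i + 5·7^(i - 1).
Then c_{i+1} = 7·c_i + 5·2^i = 7·(-2^i + 5·7^(i - 1)) + 5·2^i = -2^(i + 1) + 5·7^i = -2^(i+1) + 5·7^((i+1) - 1),
which is the claimed formula at m = i+1.
By induction, the statement is established for all m ≥ 1.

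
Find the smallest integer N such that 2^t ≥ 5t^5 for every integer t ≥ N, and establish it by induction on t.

At t = 25: 33554432 < 48828125, so the inequality fails and N ≥ 26. We prove 2^t ≥ 5t^5 for all t ≥ 26.
Base step (t = 26): 2^t = 67108864 and 5t^5 = 59406880, so 67108864 ≥ 59406880.
Inductive step: suppose the statement holds for some k ≥ 26, so 2^k ≥ 5k^5.
Then 2^(k + 1) = 2·(2^k) ≥ 2·(5k^5).
Also, for k ≥ 26 we have 2·(5k^5) ≥ 5(k+1)^5, since 2 ≥ (1 + 1/k)^5 for all k ≥ 26.
Combining, 2^(k + 1) ≥ 5(k+1)^5.
Hence, by induction on t, the claim holds for every t ≥ 26.
Hence the smallest such N is 26.

N = 26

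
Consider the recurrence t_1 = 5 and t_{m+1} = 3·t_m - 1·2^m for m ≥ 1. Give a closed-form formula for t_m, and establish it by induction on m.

Computing the first terms: t_1 = 5, t_2 = 13, t_3 = 35. This suggests t_m = 2^m + 3^m.
Base step (m = 1): the formula gives 5 = 5 = t_1.
Inductive step: assume the claim holds for m = j, so t_j = 2^j + 3^j.
Then t_{j+1} = 3·t_j - 1·2^j = 3·(2^j + 3^j) - 1·2^j = 2^(j + 1) + 3^(j + 1),
which is the claimed formula at m = j+1.
Hence, by induction on m, the claim holds for every m ≥ 1.

t_m = 2^m + 3^m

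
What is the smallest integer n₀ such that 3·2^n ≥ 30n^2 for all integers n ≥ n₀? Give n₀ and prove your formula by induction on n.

n₀ = 10

At n = 9: 1536 < 2430, so the inequality fails and n₀ ≥ 10. We prove 3·2^n ≥ 30n^2 for all n ≥ 10.
Base case (n = 10): 3·2^n = 3072 and 30n^2 = 3000, so 3072 ≥ 3000.
For the inductive step, assume it holds for an arbitrary r ≥ 10, so 3·2^r ≥ 30r^2.
Then 3·2^(r + 1) = 2·(3·2^r) ≥ 2·(30r^2).
Also, for r ≥ 10 we have 2·(30r^2) ≥ 30(r+1)^2, since 2 ≥ (1 + 1/r)^2 for all r ≥ 10.
Combining, 3·2^(r + 1) ≥ 30(r+1)^2.
This completes the induction.
Hence the smallest such n₀ is 10.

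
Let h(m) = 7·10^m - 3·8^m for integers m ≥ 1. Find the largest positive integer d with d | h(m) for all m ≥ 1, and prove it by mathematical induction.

d = 2

Computing the first values: h(1) = 46 and h(2) = 508; gcd(46, 508) = 2, so d ≤ 2.
We prove 2 | 7·10^m - 3·8^m for all m ≥ 1 by induction on m.
When m = 1: h(1) = 46 = 2·(23), so 2 | h(1).
For the inductive step, assume it holds for an arbitrary i ≥ 1, i.e. 2 | h(i). Then
h(i+1) − 10·h(i) = (7·10^(i+1) - 3·8^(i+1)) − 10·(7·10^i - 3·8^i) = (-3)·8^i·(8 − 10) = (6)·8^i. Since 2 | h(i) by the inductive hypothesis, 2 | 10·h(i); and 2 | 6 since 6 = 2·3. Therefore 2 | h(i+1).
By induction, the statement is established for all m ≥ 1.
Therefore the largest such d is 2.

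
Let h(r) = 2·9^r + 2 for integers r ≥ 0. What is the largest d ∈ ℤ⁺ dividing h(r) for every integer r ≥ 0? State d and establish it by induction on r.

d = 4

Computing the first values: h(0) = 4 and h(1) = 20; gcd(4, 20) = 4, so d ≤ 4.
We prove 4 | 2·9^r + 2 for all r ≥ 0 by induction on r.
Base case (r = 0): h(0) = 4 = 4·(1), so 4 | h(0).
For the inductive step, assume it holds for an arbitrary i ≥ 0, i.e. 4 | h(i). Then
h(i+1) = 2·9^(i+1) + 2 = 9·(2·9^i + 2) - 16 = 9·h(i) - 16. The first term is divisible by 4 by the inductive hypothesis, and -16 is divisible by 4. Hence 4 | h(i+1).
Hence, by induction on r, the claim holds for every r ≥ 0.
Therefore the largest such d is 4.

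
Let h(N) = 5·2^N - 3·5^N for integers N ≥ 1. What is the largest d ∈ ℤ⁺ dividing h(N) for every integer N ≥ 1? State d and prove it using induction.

Computing the first values: h(1) = -5 and h(2) = -55; gcd(-5, -55) = 5, so d ≤ 5.
We prove 5 | 5·2^N - 3·5^N for all N ≥ 1 by induction on N.
When N = 1: h(1) = -5 = 5·(-1), so 5 | h(1).
Inductive step: assume the claim holds for N = r, i.e. 5 | h(r). Then
h(r+1) − 5·h(r) = (5·2^(r+1) - 3·5^(r+1)) − 5·(5·2^r - 3·5^r) = (5)·2^r·(2 − 5) = (-15)·2^r. Since 5 | h(r) by the inductive hypothesis, 5 | 5·h(r); and 5 | -15 since -15 = 5·-3. Therefore 5 | h(r+1).
By the principle of mathematical induction, the result holds for all N ≥ 1.
Therefore the largest such d is 5.

d = 5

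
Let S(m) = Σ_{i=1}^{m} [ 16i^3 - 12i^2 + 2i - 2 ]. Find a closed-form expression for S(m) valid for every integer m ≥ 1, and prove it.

S(m) = m(4m^3 + 4m^2 - m - 3)

We claim S(m) = m(4m^3 + 4m^2 - m - 3) for all m ≥ 1.
Base case (m = 1): S(1) = 4, and the closed form gives 4. They agree.
For the inductive step, assume it holds for an arbitrary i ≥ 1, so S(i) = i(4i^3 + 4i^2 - i - 3).
Then S(i+1) = S(i) + (16i^3 + 36i^2 + 26i + 4) = (i(4i^3 + 4i^2 - i - 3)) + (16i^3 + 36i^2 + 26i + 4).
Simplifying, S(i+1) = (i + 1)(4i^3 + 16i^2 + 19i + 4) = (i+1)(4(i+1)^3 + 4(i+1)^2 - (i+1) - 3),
which is the closed form with m = i+1.
By induction, the statement is established for all m ≥ 1.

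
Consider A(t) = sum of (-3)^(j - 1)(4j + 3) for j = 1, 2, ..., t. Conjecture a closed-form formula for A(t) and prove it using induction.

We claim A(t) = -(-3)^t(t + 1) + 1 for all t ≥ 1.
For the base case t = 1: A(1) = 7, and the closed form gives 7. They agree.
Suppose the result is true for t = j, so A(j) = -(-3)^j(j + 1) + 1.
Then A(j+1) = A(j) + ((-3)^j(4j + 7)) = (-(-3)^j(j + 1) + 1) + ((-3)^j(4j + 7)).
Simplifying, A(j+1) = 3(-3)^j·j + 6(-3)^j + 1 = -(-3)^(j+1)((j+1) + 1) + 1,
which is the closed form with t = j+1.
By the principle of mathematical induction, the result holds for all t ≥ 1.

A(t) = -(-3)^t(t + 1) + 1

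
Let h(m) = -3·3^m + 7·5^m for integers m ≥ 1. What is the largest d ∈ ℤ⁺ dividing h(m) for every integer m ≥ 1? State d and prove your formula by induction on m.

Computing the first values: h(1) = 26 and h(2) = 148; gcd(26, 148) = 2, so d ≤ 2.
We prove 2 | -3·3^m + 7·5^m for all m ≥ 1 by induction on m.
When m = 1: h(1) = 26 = 2·(13), so 2 | h(1).
Inductive step: suppose the statement holds for some p ≥ 1, i.e. 2 | h(p). Then
h(p+1) − 5·h(p) = (-3·3^(p+1) + 7·5^(p+1)) − 5·(-3·3^p + 7·5^p) = (-3)·3^p·(3 − 5) = (6)·3^p. Since 2 | h(p) by the inductive hypothesis, 2 | 5·h(p); and 2 | 6 since 6 = 2·3. Therefore 2 | h(p+1).
This completes the induction.
Therefore the largest such d is 2.

d = 2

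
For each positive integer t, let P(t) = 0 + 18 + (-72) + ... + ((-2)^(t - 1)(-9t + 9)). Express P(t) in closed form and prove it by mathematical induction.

We claim P(t) = (-2)^t(3t - 2) + 2 for all t ≥ 1.
Base case (t = 1): P(1) = 0, and the closed form gives 0. They agree.
Inductive step: suppose the statement holds for some j ≥ 1, so P(j) = (-2)^j(3j - 2) + 2.
Then P(j+1) = P(j) + (-9(-2)^j·j) = ((-2)^j(3j - 2) + 2) + (-9(-2)^j·j).
Simplifying, P(j+1) = -6(-2)^j·j - 2(-2)^j + 2 = (-2)^(j+1)(3(j+1) - 2) + 2,
which is the closed form with t = j+1.
By induction, the statement is established for all t ≥ 1.

P(t) = (-2)^t(3t - 2) + 2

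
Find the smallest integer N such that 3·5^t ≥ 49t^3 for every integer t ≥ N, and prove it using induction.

At t = 4: 1875 < 3136, so the inequality fails and N ≥ 5. We prove 3·5^t ≥ 49t^3 for all t ≥ 5.
Base case (t = 5): 3·5^t = 9375 and 49t^3 = 6125, so 9375 ≥ 6125.
Inductive step: assume the claim holds for t = m, so 3·5^m ≥ 49m^3.
Then 3·5^(m + 1) = 5·(3·5^m) ≥ 5·(49m^3).
Also, for m ≥ 5 we have 5·(49m^3) ≥ 49(m+1)^3, since 5 ≥ (1 + 1/m)^3 for all m ≥ 5.
Combining, 3·5^(m + 1) ≥ 49(m+1)^3.
Hence, by induction on t, the claim holds for every t ≥ 5.
Hence the smallest such N is 5.

N = 5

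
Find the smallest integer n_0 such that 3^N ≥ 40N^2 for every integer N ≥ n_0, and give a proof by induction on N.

At N = 6: 729 < 1440, so the inequality fails and n_0 ≥ 7. We prove 3^N ≥ 40N^2 for all N ≥ 7.
Base case (N = 7): 3^N = 2187 and 40N^2 = 1960, so 2187 ≥ 1960.
Inductive step: suppose the statement holds for some p ≥ 7, so 3^p ≥ 40p^2.
Then 3^(p + 1) = 3·(3^p) ≥ 3·(40p^2).
Also, for p ≥ 7 we have 3·(40p^2) ≥ 40(p+1)^2, since 3 ≥ (1 + 1/p)^2 for all p ≥ 7.
Combining, 3^(p + 1) ≥ 40(p+1)^2.
This completes the induction.
Hence the smallest such n_0 is 7.

n_0 = 7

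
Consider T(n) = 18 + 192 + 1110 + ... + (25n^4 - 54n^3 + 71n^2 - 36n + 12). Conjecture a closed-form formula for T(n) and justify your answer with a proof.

We claim T(n) = n(5n^4 - n^3 + 5n^2 + 4n + 5) for all n ≥ 1.
Base step (n = 1): T(1) = 18, and the closed form gives 18. They agree.
Inductive step: suppose the statement holds for some i ≥ 1, so T(i) = i(5i^4 - i^3 + 5i^2 + 4i + 5).
Then T(i+1) = T(i) + (25i^4 + 46i^3 + 59i^2 + 44i + 18) = (i(5i^4 - i^3 + 5i^2 + 4i + 5)) + (25i^4 + 46i^3 + 59i^2 + 44i + 18).
Simplifying, T(i+1) = (i + 1)(5i^4 + 19i^3 + 32i^2 + 31i + 18) = (i+1)(5(i+1)^4 - (i+1)^3 + 5(i+1)^2 + 4(i+1) + 5),
which is the closed form with n = i+1.
By the principle of mathematical induction, the result holds for all n ≥ 1.

T(n) = n(5n^4 - n^3 + 5n^2 + 4n + 5)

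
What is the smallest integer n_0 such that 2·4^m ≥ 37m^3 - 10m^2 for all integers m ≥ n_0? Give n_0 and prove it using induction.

n_0 = 6

At m = 5: 2048 < 4375, so the inequality fails and n_0 ≥ 6. We prove 2·4^m ≥ 37m^3 - 10m^2 for all m ≥ 6.
When m = 6: 2·4^m = 8192 and 37m^3 - 10m^2 = 7632, so 8192 ≥ 7632.
Inductive step: suppose the statement holds for some j ≥ 6, so 2·4^j ≥ 37j^3 - 10j^2.
Then 2·4^(j + 1) = 4·(2·4^j) ≥ 4·(37j^3 - 10j^2).
Also, for j ≥ 6 we have 4·(37j^3 - 10j^2) ≥ 37(j+1)^3 - 10(j+1)^2, since 4·(37j^3 - 10j^2) − (37(j+1)^3 - 10(j+1)^2) = 111j^3 - 141j^2 - 91j - 27, which is nonnegative for all j ≥ 6.
Combining, 2·4^(j + 1) ≥ 37(j+1)^3 - 10(j+1)^2.
This completes the induction.
Hence the smallest such n_0 is 6.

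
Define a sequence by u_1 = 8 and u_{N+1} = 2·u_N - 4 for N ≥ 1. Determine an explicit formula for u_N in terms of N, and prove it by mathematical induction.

Computing the first terms: u_1 = 8, u_2 = 12, u_3 = 20. This suggests u_N = 2^(N + 1) + 4.
When N = 1: the formula gives 8 = 8 = u_1.
Inductive step: suppose the statement holds for some k ≥ 1, so u_k = 2^(k + 1) + 4.
Then u_{k+1} = 2·u_k - 4 = 2·(2^(k + 1) + 4) - 4 = 2^(k + 2) + 4 = 2^((k+1) + 1) + 4,
which is the claimed formula at N = k+1.
By induction, the statement is established for all N ≥ 1.

u_N = 2^(N + 1) + 4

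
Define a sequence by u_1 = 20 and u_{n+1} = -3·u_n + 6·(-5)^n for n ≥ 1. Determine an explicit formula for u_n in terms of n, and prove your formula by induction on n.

Computing the first terms: u_1 = 20, u_2 = -90, u_3 = 420. This suggests u_n = 5(-3)^(n - 1) - 3(-5)^n.
When n = 1: the formula gives 20 = 20 = u_1.
For the inductive step, assume it holds for an arbitrary j ≥ 1, so u_j = 5(-3)^(j - 1) - 3(-5)^j.
Then u_{j+1} = -3·u_j + 6·(-5)^j = -3·(5(-3)^(j - 1) - 3(-5)^j) + 6·(-5)^j = 5(-3)^j - 3(-5)^(j + 1) = 5(-3)^((j+1) - 1) - 3(-5)^(j+1),
which is the claimed formula at n = j+1.
By induction, the statement is established for all n ≥ 1.

u_n = 5(-3)^(n - 1) - 3(-5)^n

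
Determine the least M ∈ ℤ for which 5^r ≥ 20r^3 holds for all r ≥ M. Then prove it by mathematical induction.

At r = 4: 625 < 1280, so the inequality fails and M ≥ 5. We prove 5^r ≥ 20r^3 for all r ≥ 5.
For the base case r = 5: 5^r = 3125 and 20r^3 = 2500, so 3125 ≥ 2500.
Inductive step: assume the claim holds for r = j, so 5^j ≥ 20j^3.
Then 5^(j + 1) = 5·(5^j) ≥ 5·(20j^3).
Also, for j ≥ 5 we have 5·(20j^3) ≥ 20(j+1)^3, since 5 ≥ (1 + 1/j)^3 for all j ≥ 5.
Combining, 5^(j + 1) ≥ 20(j+1)^3.
This completes the induction.
Hence the smallest such M is 5.

M = 5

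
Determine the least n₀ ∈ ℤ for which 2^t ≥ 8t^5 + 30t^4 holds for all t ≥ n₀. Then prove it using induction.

At t = 26: 67108864 < 108760288, so the inequality fails and n₀ ≥ 27. We prove 2^t ≥ 8t^5 + 30t^4 for all t ≥ 27.
When t = 27: 2^t = 134217728 and 8t^5 + 30t^4 = 130734486, so 134217728 ≥ 130734486.
Inductive step: assume the claim holds for t = m, so 2^m ≥ 8m^5 + 30m^4.
Then 2^(m + 1) = 2·(2^m) ≥ 2·(8m^5 + 30m^4).
Also, for m ≥ 27 we have 2·(8m^5 + 30m^4) ≥ 8(m+1)^5 + 30(m+1)^4, since 2·(8m^5 + 30m^4) − (8(m+1)^5 + 30(m+1)^4) = 8m^5 - 10m^4 - 200m^3 - 260m^2 - 160m - 38, which is nonnegative for all m ≥ 27.
Combining, 2^(m + 1) ≥ 8(m+1)^5 + 30(m+1)^4.
This completes the induction.
Hence the smallest such n₀ is 27.

n₀ = 27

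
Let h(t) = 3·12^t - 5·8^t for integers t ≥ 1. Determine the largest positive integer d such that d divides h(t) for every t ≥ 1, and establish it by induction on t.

d = 4

Computing the first values: h(1) = -4 and h(2) = 112; gcd(-4, 112) = 4, so d ≤ 4.
We prove 4 | 3·12^t - 5·8^t for all t ≥ 1 by induction on t.
When t = 1: h(1) = -4 = 4·(-1), so 4 | h(1).
Inductive step: suppose the statement holds for some i ≥ 1, i.e. 4 | h(i). Then
h(i+1) − 12·h(i) = (3·12^(i+1) - 5·8^(i+1)) − 12·(3·12^i - 5·8^i) = (-5)·8^i·(8 − 12) = (20)·8^i. Since 4 | h(i) by the inductive hypothesis, 4 | 12·h(i); and 4 | 20 since 20 = 4·5. Therefore 4 | h(i+1).
By induction, the statement is established for all t ≥ 1.
Therefore the largest such d is 4.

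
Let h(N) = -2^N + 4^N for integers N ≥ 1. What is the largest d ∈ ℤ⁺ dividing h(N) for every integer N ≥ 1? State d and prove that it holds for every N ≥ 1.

Computing the first values: h(1) = 2 and h(2) = 12; gcd(2, 12) = 2, so d ≤ 2.
We prove 2 | -2^N + 4^N for all N ≥ 1 by induction on N.
Base step (N = 1): h(1) = 2 = 2·(1), so 2 | h(1).
Inductive step: suppose the statement holds for some j ≥ 1, i.e. 2 | h(j). Then
4^{j+1} − 2^{j+1} = 4·4^j − 2·2^j = 4·(4^j − 2^j) + (2)·2^j. The first term is divisible by 2 by the inductive hypothesis, and the second term (2)·2^j is divisible by 2 since 2 | 2. Hence 2 | h(j+1).
This completes the induction.
Therefore the largest such d is 2.

d = 2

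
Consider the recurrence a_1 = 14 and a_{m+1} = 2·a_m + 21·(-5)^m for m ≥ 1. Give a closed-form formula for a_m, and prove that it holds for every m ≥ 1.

Computing the first terms: a_1 = 14, a_2 = -77, a_3 = 371. This suggests a_m = -3(-5)^m - 2^(m - 1).
Base case (m = 1): the formula gives 14 = 14 = a_1.
Inductive step: assume the claim holds for m = p, so a_p = -3(-5)^p - 2^(p - 1).
Then a_{p+1} = 2·a_p + 21·(-5)^p = 2·(-3(-5)^p - 2^(p - 1)) + 21·(-5)^p = -3(-5)^(p + 1) - 2^p = -3(-5)^(p+1) - 2^((p+1) - 1),
which is the claimed formula at m = p+1.
By induction, the statement is established for all m ≥ 1.

a_m = -3(-5)^m - 2^(m - 1)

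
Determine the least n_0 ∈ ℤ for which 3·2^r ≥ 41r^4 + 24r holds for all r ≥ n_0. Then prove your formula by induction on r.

n_0 = 22

At r = 21: 6291456 < 7974225, so the inequality fails and n_0 ≥ 22. We prove 3·2^r ≥ 41r^4 + 24r for all r ≥ 22.
For the base case r = 22: 3·2^r = 12582912 and 41r^4 + 24r = 9605024, so 12582912 ≥ 9605024.
Suppose the result is true for r = m, so 3·2^m ≥ 41m^4 + 24m.
Then 3·2^(m + 1) = 2·(3·2^m) ≥ 2·(41m^4 + 24m).
Also, for m ≥ 22 we have 2·(41m^4 + 24m) ≥ 41(m+1)^4 + 24(m+1), since 2·(41m^4 + 24m) − (41(m+1)^4 + 24(m+1)) = 41m^4 - 164m^3 - 246m^2 - 140m - 65, which is nonnegative for all m ≥ 22.
Combining, 3·2^(m + 1) ≥ 41(m+1)^4 + 24(m+1).
By the principle of mathematical induction, the result holds for all r ≥ 22.
Hence the smallest such n_0 is 22.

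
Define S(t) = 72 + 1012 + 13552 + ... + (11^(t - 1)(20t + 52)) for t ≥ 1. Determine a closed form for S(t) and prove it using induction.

We claim S(t) = 11^t(2t + 5) - 5 for all t ≥ 1.
Base step (t = 1): S(1) = 72, and the closed form gives 72. They agree.
Inductive step: assume the claim holds for t = m, so S(m) = 11^m(2m + 5) - 5.
Then S(m+1) = S(m) + (11^m(20m + 72)) = (11^m(2m + 5) - 5) + (11^m(20m + 72)).
Simplifying, S(m+1) = 22·11^m·m + 77·11^m - 5 = 11^(m+1)(2(m+1) + 5) - 5,
which is the closed form with t = m+1.
By the principle of mathematical induction, the result holds for all t ≥ 1.

S(t) = 11^t(2t + 5) - 5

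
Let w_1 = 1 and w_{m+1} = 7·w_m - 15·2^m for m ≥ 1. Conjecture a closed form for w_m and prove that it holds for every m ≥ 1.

Computing the first terms: w_1 = 1, w_2 = -23, w_3 = -221. This suggests w_m = 3·2^m - 5·7^(m - 1).
For the base case m = 1: the formula gives 1 = 1 = w_1.
For the inductive step, assume it holds for an arbitrary r ≥ 1, so w_r = 3·2^r - 5·7^(r - 1).
Then w_{r+1} = 7·w_r - 15·2^r = 7·(3·2^r - 5·7^(r - 1)) - 15·2^r = 3·2^(r + 1) - 5·7^r = 3·2^(r+1) - 5·7^((r+1) - 1),
which is the claimed formula at m = r+1.
Hence, by induction on m, the claim holds for every m ≥ 1.

w_m = 3·2^m - 5·7^(m - 1)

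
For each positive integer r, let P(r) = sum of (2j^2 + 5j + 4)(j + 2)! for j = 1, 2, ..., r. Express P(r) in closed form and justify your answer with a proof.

We claim P(r) = (2r + 1)(r + 3)! - 6 for all r ≥ 1.
Base case (r = 1): P(1) = 66, and the closed form gives 66. They agree.
For the inductive step, assume it holds for an arbitrary j ≥ 1, so P(j) = (2j + 1)(j + 3)! - 6.
Then P(j+1) = P(j) + ((2j^2 + 9j + 11)(j + 3)!) = ((2j + 1)(j + 3)! - 6) + ((2j^2 + 9j + 11)(j + 3)!).
Simplifying, P(j+1) = (2(j+1) + 1)((j+1) + 3)! - 6,
which is the closed form with r = j+1.
By the principle of mathematical induction, the result holds for all r ≥ 1.

P(r) = (2r + 1)(r + 3)! - 6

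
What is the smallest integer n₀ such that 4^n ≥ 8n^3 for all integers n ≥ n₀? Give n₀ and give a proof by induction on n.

n₀ = 5

At n = 4: 256 < 512, so the inequality fails and n₀ ≥ 5. We prove 4^n ≥ 8n^3 for all n ≥ 5.
For the base case n = 5: 4^n = 1024 and 8n^3 = 1000, so 1024 ≥ 1000.
For the inductive step, assume it holds for an arbitrary r ≥ 5, so 4^r ≥ 8r^3.
Then 4^(r + 1) = 4·(4^r) ≥ 4·(8r^3).
Also, for r ≥ 5 we have 4·(8r^3) ≥ 8(r+1)^3, since 4 ≥ (1 + 1/r)^3 for all r ≥ 5.
Combining, 4^(r + 1) ≥ 8(r+1)^3.
This completes the induction.
Hence the smallest such n₀ is 5.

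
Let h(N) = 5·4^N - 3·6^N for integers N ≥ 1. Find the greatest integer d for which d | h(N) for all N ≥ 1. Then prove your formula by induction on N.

d = 2

Computing the first values: h(1) = 2 and h(2) = -28; gcd(2, -28) = 2, so d ≤ 2.
We prove 2 | 5·4^N - 3·6^N for all N ≥ 1 by induction on N.
For the base case N = 1: h(1) = 2 = 2·(1), so 2 | h(1).
Inductive step: suppose the statement holds for some k ≥ 1, i.e. 2 | h(k). Then
h(k+1) − 6·h(k) = (5·4^(k+1) - 3·6^(k+1)) − 6·(5·4^k - 3·6^k) = (5)·4^k·(4 − 6) = (-10)·4^k. Since 2 | h(k) by the inductive hypothesis, 2 | 6·h(k); and 2 | -10 since -10 = 2·-5. Therefore 2 | h(k+1).
Hence, by induction on N, the claim holds for every N ≥ 1.
Therefore the largest such d is 2.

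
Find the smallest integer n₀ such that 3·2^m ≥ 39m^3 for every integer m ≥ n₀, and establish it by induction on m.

n₀ = 16

At m = 15: 98304 < 131625, so the inequality fails and n₀ ≥ 16. We prove 3·2^m ≥ 39m^3 for all m ≥ 16.
For the base case m = 16: 3·2^m = 196608 and 39m^3 = 159744, so 196608 ≥ 159744.
For the inductive step, assume it holds for an arbitrary j ≥ 16, so 3·2^j ≥ 39j^3.
Then 3·2^(j + 1) = 2·(3·2^j) ≥ 2·(39j^3).
Also, for j ≥ 16 we have 2·(39j^3) ≥ 39(j+1)^3, since 2 ≥ (1 + 1/j)^3 for all j ≥ 16.
Combining, 3·2^(j + 1) ≥ 39(j+1)^3.
This completes the induction.
Hence the smallest such n₀ is 16.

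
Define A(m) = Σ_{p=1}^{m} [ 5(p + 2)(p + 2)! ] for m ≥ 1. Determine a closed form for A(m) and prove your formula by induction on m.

A(m) = 5(m + 3)! - 30

We claim A(m) = 5(m + 3)! - 30 for all m ≥ 1.
For the base case m = 1: A(1) = 90, and the closed form gives 90. They agree.
Inductive step: suppose the statement holds for some p ≥ 1, so A(p) = 5(p + 3)! - 30.
Then A(p+1) = A(p) + (5(p + 3)(p + 3)!) = (5(p + 3)! - 30) + (5(p + 3)(p + 3)!).
Simplifying, A(p+1) = 5((p+1) + 3)! - 30,
which is the closed form with m = p+1.
Hence, by induction on m, the claim holds for every m ≥ 1.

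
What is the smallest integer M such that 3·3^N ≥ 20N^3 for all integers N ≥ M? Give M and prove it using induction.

At N = 7: 6561 < 6860, so the inequality fails and M ≥ 8. We prove 3·3^N ≥ 20N^3 for all N ≥ 8.
When N = 8: 3·3^N = 19683 and 20N^3 = 10240, so 19683 ≥ 10240.
Inductive step: assume the claim holds for N = r, so 3·3^r ≥ 20r^3.
Then 3·3^(r + 1) = 3·(3·3^r) ≥ 3·(20r^3).
Also, for r ≥ 8 we have 3·(20r^3) ≥ 20(r+1)^3, since 3 ≥ (1 + 1/r)^3 for all r ≥ 8.
Combining, 3·3^(r + 1) ≥ 20(r+1)^3.
Hence, by induction on N, the claim holds for every N ≥ 8.
Hence the smallest such M is 8.

M = 8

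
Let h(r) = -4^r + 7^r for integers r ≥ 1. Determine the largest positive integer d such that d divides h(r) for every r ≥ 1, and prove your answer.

Computing the first values: h(1) = 3 and h(2) = 33; gcd(3, 33) = 3, so d ≤ 3.
We prove 3 | -4^r + 7^r for all r ≥ 1 by induction on r.
Base case (r = 1): h(1) = 3 = 3·(1), so 3 | h(1).
Inductive step: assume the claim holds for r = i, i.e. 3 | h(i). Then
7^{i+1} − 4^{i+1} = 7·7^i − 4·4^i = 7·(7^i − 4^i) + (3)·4^i. The first term is divisible by 3 by the inductive hypothesis, and the second term (3)·4^i is divisible by 3 since 3 | 3. Hence 3 | h(i+1).
By the principle of mathematical induction, the result holds for all r ≥ 1.
Therefore the largest such d is 3.

d = 3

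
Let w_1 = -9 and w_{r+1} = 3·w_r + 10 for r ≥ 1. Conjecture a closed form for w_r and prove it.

w_r = -4·3^(r - 1) - 5

Computing the first terms: w_1 = -9, w_2 = -17, w_3 = -41. This suggests w_r = -4·3^(r - 1) - 5.
Base case (r = 1): the formula gives -9 = -9 = w_1.
Inductive step: assume the claim holds for r = m, so w_m = -4·3^(m - 1) - 5.
Then w_{m+1} = 3·w_m + 10 = 3·(-4·3^(m - 1) - 5) + 10 = -4·3^m - 5 = -4·3^((m+1) - 1) - 5,
which is the claimed formula at r = m+1.
Hence, by induction on r, the claim holds for every r ≥ 1.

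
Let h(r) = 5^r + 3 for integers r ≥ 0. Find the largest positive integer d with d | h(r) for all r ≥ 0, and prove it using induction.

d = 4

Computing the first values: h(0) = 4 and h(1) = 8; gcd(4, 8) = 4, so d ≤ 4.
We prove 4 | 5^r + 3 for all r ≥ 0 by induction on r.
Base step (r = 0): h(0) = 4 = 4·(1), so 4 | h(0).
Inductive step: suppose the statement holds for some p ≥ 0, i.e. 4 | h(p). Then
h(p+1) = 5^(p+1) + 3 = 5·(5^p + 3) - 12 = 5·h(p) - 12. The first term is divisible by 4 by the inductive hypothesis, and -12 is divisible by 4. Hence 4 | h(p+1).
Hence, by induction on r, the claim holds for every r ≥ 0.
Therefore the largest such d is 4.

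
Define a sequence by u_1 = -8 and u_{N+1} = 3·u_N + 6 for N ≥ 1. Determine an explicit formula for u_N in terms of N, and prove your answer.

Computing the first terms: u_1 = -8, u_2 = -18, u_3 = -48. This suggests u_N = -5·3^(N - 1) - 3.
Base step (N = 1): the formula gives -8 = -8 = u_1.
For the inductive step, assume it holds for an arbitrary p ≥ 1, so u_p = -5·3^(p - 1) - 3.
Then u_{p+1} = 3·u_p + 6 = 3·(-5·3^(p - 1) - 3) + 6 = -5·3^p - 3 = -5·3^((p+1) - 1) - 3,
which is the claimed formula at N = p+1.
By induction, the statement is established for all N ≥ 1.

u_N = -5·3^(N - 1) - 3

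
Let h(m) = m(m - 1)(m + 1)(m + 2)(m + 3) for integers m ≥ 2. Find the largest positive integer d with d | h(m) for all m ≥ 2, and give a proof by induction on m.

Computing the first values: h(2) = 120 and h(3) = 720; gcd(120, 720) = 120, so d ≤ 120.
We prove 120 | m(m - 1)(m + 1)(m + 2)(m + 3) for all m ≥ 2 by induction on m.
Base case (m = 2): h(2) = 120 = 120·(1), so 120 | h(2).
Inductive step: assume the claim holds for m = k, i.e. 120 | h(k). Then
h(k+1) − h(k) = k·(k+1)·(k+2)·(k+3)·(k+4) − (k-1)·k·(k+1)·(k+2)·(k+3) = k·(k+1)·(k+2)·(k+3)·[(k+4) − (k-1)] = 5·k·(k+1)·(k+2)·(k+3). The product of 4 consecutive integers is divisible by (4)! = 24, so h(k+1) − h(k) is divisible by 5·24 = 120. By the inductive hypothesis 120 | h(k), hence 120 | h(k+1).
By induction, the statement is established for all m ≥ 2.
Therefore the largest such d is 120.

d = 120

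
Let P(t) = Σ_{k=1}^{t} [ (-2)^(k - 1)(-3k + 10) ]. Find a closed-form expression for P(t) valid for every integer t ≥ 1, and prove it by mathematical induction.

P(t) = (-2)^t(t - 3) + 3

We claim P(t) = (-2)^t(t - 3) + 3 for all t ≥ 1.
Base step (t = 1): P(1) = 7, and the closed form gives 7. They agree.
Suppose the result is true for t = k, so P(k) = (-2)^k(k - 3) + 3.
Then P(k+1) = P(k) + ((-2)^k(-3k + 7)) = ((-2)^k(k - 3) + 3) + ((-2)^k(-3k + 7)).
Simplifying, P(k+1) = (-2)^(k + 1)k + (-2)^(k + 2) + 3 = (-2)^(k+1)((k+1) - 3) + 3,
which is the closed form with t = k+1.
Hence, by induction on t, the claim holds for every t ≥ 1.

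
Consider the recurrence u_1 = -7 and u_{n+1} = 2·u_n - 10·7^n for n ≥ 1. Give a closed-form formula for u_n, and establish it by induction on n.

u_n = 7·2^(n - 1) - 2·7^n

Computing the first terms: u_1 = -7, u_2 = -84, u_3 = -658. This suggests u_n = 7·2^(n - 1) - 2·7^n.
Base step (n = 1): the formula gives -7 = -7 = u_1.
For the inductive step, assume it holds for an arbitrary r ≥ 1, so u_r = 7·2^(r - 1) - 2·7^r.
Then u_{r+1} = 2·u_r - 10·7^r = 2·(7·2^(r - 1) - 2·7^r) - 10·7^r = 7·2^r - 2·7^(r + 1) = 7·2^((r+1) - 1) - 2·7^(r+1),
which is the claimed formula at n = r+1.
By the principle of mathematical induction, the result holds for all n ≥ 1.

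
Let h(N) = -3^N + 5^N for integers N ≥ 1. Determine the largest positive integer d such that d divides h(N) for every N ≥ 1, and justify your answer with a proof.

Computing the first values: h(1) = 2 and h(2) = 16; gcd(2, 16) = 2, so d ≤ 2.
We prove 2 | -3^N + 5^N for all N ≥ 1 by induction on N.
Base case (N = 1): h(1) = 2 = 2·(1), so 2 | h(1).
Inductive step: suppose the statement holds for some i ≥ 1, i.e. 2 | h(i). Then
5^{i+1} − 3^{i+1} = 5·5^i − 3·3^i = 5·(5^i − 3^i) + (2)·3^i. The first term is divisible by 2 by the inductive hypothesis, and the second term (2)·3^i is divisible by 2 since 2 | 2. Hence 2 | h(i+1).
This completes the induction.
Therefore the largest such d is 2.

d = 2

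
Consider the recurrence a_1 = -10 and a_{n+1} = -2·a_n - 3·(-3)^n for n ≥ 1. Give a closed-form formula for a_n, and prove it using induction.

Computing the first terms: a_1 = -10, a_2 = 29, a_3 = -85. This suggests a_n = -(-2)^(n - 1) - (-3)^(n + 1).
For the base case n = 1: the formula gives -10 = -10 = a_1.
Suppose the result is true for n = m, so a_m = -(-2)^(m - 1) - (-3)^(m + 1).
Then a_{m+1} = -2·a_m - 3·(-3)^m = -2·(-(-2)^(m - 1) - (-3)^(m + 1)) - 3·(-3)^m = -(-2)^m - (-3)^(m + 2) = -(-2)^((m+1) - 1) - (-3)^((m+1) + 1),
which is the claimed formula at n = m+1.
Hence, by induction on n, the claim holds for every n ≥ 1.

a_n = -(-2)^(n - 1) - (-3)^(n + 1)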